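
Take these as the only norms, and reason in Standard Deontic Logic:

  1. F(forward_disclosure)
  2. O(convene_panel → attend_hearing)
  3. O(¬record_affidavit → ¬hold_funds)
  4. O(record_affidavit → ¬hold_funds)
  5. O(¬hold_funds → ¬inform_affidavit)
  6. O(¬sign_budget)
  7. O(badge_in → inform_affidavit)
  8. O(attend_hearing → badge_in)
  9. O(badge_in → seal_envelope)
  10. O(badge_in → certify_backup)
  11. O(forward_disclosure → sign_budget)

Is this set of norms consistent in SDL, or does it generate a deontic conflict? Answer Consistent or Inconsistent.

Consistent

Premise 11 is O(forward_disclosure → sign_budget), but O(forward_disclosure) is not derivable from the premises, so it does not yield O(sign_budget).
So O(sign_budget) is not derivable, and the apparent clash with O(¬sign_budget) does not arise.
A world satisfying every obligation exists (e.g. attend_hearing=false, badge_in=false, certify_backup=false, convene_panel=false, forward_disclosure=false, hold_funds=false, inform_affidavit=false, record_affidavit=false, seal_envelope=false, sign_budget=false); no atom is both obligatory and forbidden, so the set is consistent.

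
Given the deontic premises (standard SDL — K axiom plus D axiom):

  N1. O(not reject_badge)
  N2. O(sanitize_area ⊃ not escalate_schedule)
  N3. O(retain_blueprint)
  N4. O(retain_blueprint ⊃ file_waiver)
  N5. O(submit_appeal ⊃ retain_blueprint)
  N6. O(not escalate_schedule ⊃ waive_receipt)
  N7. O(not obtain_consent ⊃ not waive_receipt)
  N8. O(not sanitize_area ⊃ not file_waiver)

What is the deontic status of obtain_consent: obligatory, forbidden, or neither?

Obligatory

Premise 3 states O(retain_blueprint) outright.
Applying K to premise 4 (O(retain_blueprint ⊃ file_waiver)) and O(retain_blueprint) yields O(file_waiver).
Premise 8 is O(not sanitize_area ⊃ not file_waiver); contrapositively O(file_waiver ⊃ sanitize_area). Since O(file_waiver) holds, K gives O(sanitize_area).
With premise 2, O(sanitize_area ⊃ not escalate_schedule), the K-axiom yields O(not escalate_schedule).
From O(not escalate_schedule) and premise 6, O(not escalate_schedule ⊃ waive_receipt), we obtain O(waive_receipt).
Premise 7 is O(not obtain_consent ⊃ not waive_receipt); contrapositively O(waive_receipt ⊃ obtain_consent). Since O(waive_receipt) holds, K gives O(obtain_consent).
Premises 1, 5 do not contribute to this derivation.
Hence obtain_consent is obligatory.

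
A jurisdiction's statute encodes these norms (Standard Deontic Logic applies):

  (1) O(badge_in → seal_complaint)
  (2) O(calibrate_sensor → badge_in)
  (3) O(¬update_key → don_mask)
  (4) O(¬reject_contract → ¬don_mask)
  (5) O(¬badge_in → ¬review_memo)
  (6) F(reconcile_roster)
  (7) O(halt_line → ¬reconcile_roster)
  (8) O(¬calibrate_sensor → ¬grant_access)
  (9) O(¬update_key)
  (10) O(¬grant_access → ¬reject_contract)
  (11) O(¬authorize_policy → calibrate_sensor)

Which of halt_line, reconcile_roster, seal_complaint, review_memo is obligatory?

Premise 9 gives O(¬update_key).
Applying K to premise 3 (O(¬update_key → don_mask)) and O(¬update_key) yields O(don_mask).
The contrapositive of premise 4 (O(¬reject_contract → ¬don_mask)) is O(don_mask → reject_contract), and O(don_mask) is already established, so O(reject_contract).
The contrapositive of premise 10 (O(¬grant_access → ¬reject_contract)) is O(reject_contract → grant_access), and O(reject_contract) is already established, so O(grant_access).
Premise 8 is O(¬calibrate_sensor → ¬grant_access); contrapositively O(grant_access → calibrate_sensor). Since O(grant_access) holds, K gives O(calibrate_sensor).
Applying K to premise 2 (O(calibrate_sensor → badge_in)) and O(calibrate_sensor) yields O(badge_in).
Premise 1 is O(badge_in → seal_complaint); since O(badge_in), deontic closure gives O(seal_complaint).
So O(seal_complaint) holds — seal_complaint is obligatory. None of the other listed options is made obligatory by any chain of premises.

seal_complaint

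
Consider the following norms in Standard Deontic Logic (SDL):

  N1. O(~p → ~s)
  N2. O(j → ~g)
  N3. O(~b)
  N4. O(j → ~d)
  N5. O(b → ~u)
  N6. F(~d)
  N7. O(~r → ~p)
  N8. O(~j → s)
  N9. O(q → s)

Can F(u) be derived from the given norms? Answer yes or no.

No

Premise 5 is O(b → ~u), but O(b) is not derivable from the premises, so it does not yield O(~u).
No other premise forces O(~u). An ideal world satisfying every premise can still have u true, so F(u) is not derivable.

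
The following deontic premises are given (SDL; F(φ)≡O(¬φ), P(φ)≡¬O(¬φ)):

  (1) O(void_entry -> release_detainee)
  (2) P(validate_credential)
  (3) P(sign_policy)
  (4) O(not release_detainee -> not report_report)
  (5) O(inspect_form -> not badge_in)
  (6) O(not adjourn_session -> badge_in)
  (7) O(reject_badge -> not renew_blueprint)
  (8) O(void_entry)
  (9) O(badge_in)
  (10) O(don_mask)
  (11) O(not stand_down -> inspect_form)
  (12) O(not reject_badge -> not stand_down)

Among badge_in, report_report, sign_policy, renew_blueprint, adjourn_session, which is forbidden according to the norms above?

Premise 9 gives O(badge_in).
Premise 5 is O(inspect_form -> not badge_in); contrapositively O(badge_in -> not inspect_form). Since O(badge_in) holds, K gives O(not inspect_form).
The contrapositive of premise 11 (O(not stand_down -> inspect_form)) is O(not inspect_form -> stand_down), and O(not inspect_form) is already established, so O(stand_down).
The contrapositive of premise 12 (O(not reject_badge -> not stand_down)) is O(stand_down -> reject_badge), and O(stand_down) is already established, so O(reject_badge).
Applying K to premise 7 (O(reject_badge -> not renew_blueprint)) and O(reject_badge) yields O(not renew_blueprint).
So O(not renew_blueprint) holds, i.e. renew_blueprint is forbidden. None of the other listed options is forbidden under the premises.

renew_blueprint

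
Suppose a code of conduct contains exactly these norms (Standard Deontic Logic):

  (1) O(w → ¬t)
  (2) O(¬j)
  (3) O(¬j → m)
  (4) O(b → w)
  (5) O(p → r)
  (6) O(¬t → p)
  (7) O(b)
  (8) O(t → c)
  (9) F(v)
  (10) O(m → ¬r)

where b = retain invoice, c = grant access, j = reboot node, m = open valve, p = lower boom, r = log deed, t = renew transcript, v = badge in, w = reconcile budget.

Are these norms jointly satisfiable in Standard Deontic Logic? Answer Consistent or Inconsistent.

Premise 7 states O(b) outright.
With premise 4, O(b → w), the K-axiom yields O(w).
From O(w) and premise 1, O(w → ¬t), we obtain O(¬t).
From O(¬t) and premise 6, O(¬t → p), we obtain O(p).
With premise 5, O(p → r), the K-axiom yields O(r).
Premise 10 is O(m → ¬r); contrapositively O(r → ¬m). Since O(r) holds, K gives O(¬m).
The contrapositive of premise 3 (O(¬j → m)) is O(¬m → j), and O(¬m) is already established, so O(j).
But premise 2 directly asserts O(¬j).
We now have both O(j) and O(¬j) — j is simultaneously obligatory and forbidden, violating the D-axiom.

Inconsistent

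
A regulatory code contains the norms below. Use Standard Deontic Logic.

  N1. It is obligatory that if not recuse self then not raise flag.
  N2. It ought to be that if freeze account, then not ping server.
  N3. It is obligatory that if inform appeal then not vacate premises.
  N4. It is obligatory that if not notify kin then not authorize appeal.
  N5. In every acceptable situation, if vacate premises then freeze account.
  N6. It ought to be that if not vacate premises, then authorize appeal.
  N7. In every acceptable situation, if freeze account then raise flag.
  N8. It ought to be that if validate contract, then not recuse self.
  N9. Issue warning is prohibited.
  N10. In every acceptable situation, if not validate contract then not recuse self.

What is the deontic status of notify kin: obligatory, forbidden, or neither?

Obligatory

By case analysis on validate_contract: premise 8 gives O(validate_contract → ¬recuse_self) and premise 10 gives O(¬validate_contract → ¬recuse_self), so O(¬recuse_self) either way.
With premise 1, O(¬recuse_self → ¬raise_flag), the K-axiom yields O(¬raise_flag).
The contrapositive of premise 7 (O(freeze_account → raise_flag)) is O(¬raise_flag → ¬freeze_account), and O(¬raise_flag) is already established, so O(¬freeze_account).
Premise 5, O(vacate_premises → freeze_account), contraposes to O(¬freeze_account → ¬vacate_premises); with O(¬freeze_account) we get O(¬vacate_premises).
Applying K to premise 6 (O(¬vacate_premises → authorize_appeal)) and O(¬vacate_premises) yields O(authorize_appeal).
Premise 4 is O(¬notify_kin → ¬authorize_appeal); contrapositively O(authorize_appeal → notify_kin). Since O(authorize_appeal) holds, K gives O(notify_kin).
Premises 2, 3, 9 do not contribute to this derivation.
Hence notify_kin is obligatory.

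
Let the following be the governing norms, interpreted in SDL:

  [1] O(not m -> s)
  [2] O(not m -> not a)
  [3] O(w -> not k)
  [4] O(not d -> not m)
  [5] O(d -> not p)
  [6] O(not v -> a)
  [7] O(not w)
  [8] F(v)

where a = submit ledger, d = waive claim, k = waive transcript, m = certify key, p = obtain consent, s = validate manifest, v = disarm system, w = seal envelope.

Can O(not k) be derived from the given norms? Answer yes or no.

No

Premise 3 is O(w -> not k), but O(w) is not derivable from the premises, so it does not yield O(not k).
No other premise forces O(not k). An ideal world satisfying every premise can still have not k false, so O(not k) is not derivable.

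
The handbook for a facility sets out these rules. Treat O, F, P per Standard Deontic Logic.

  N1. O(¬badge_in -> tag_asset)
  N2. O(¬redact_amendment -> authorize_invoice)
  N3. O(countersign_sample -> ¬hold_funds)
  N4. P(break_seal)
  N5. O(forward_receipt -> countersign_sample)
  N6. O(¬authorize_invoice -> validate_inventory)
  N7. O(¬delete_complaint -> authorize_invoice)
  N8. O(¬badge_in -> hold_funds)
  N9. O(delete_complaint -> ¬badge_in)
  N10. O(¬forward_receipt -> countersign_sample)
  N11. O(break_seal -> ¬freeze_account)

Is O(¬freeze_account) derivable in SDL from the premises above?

Premise 11 is O(break_seal -> ¬freeze_account), but O(break_seal) is not derivable from the premises (the permission P(break_seal) asserts only ¬O(¬break_seal), not O(break_seal)), so it does not yield O(¬freeze_account).
No other premise forces O(¬freeze_account). An ideal world satisfying every premise can still have ¬freeze_account false, so O(¬freeze_account) is not derivable.

No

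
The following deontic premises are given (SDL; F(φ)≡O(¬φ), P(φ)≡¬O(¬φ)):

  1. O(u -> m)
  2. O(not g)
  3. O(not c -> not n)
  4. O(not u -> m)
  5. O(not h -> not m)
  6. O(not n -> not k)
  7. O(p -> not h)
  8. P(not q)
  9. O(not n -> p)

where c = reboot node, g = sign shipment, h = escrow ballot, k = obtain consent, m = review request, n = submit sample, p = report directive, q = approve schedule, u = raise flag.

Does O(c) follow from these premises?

Premises 1 and 4 are O(u -> m) and O(not u -> m); every ideal world satisfies u or not u, so in either case m holds — hence O(m).
Premise 5, O(not h -> not m), contraposes to O(m -> h); with O(m) we get O(h).
Premise 7 is O(p -> not h); contrapositively O(h -> not p). Since O(h) holds, K gives O(not p).
The contrapositive of premise 9 (O(not n -> p)) is O(not p -> n), and O(not p) is already established, so O(n).
Premise 3 is O(not c -> not n); contrapositively O(n -> c). Since O(n) holds, K gives O(c).
Premises 2, 6, 8 do not contribute to this derivation.
So O(c) follows.

Yes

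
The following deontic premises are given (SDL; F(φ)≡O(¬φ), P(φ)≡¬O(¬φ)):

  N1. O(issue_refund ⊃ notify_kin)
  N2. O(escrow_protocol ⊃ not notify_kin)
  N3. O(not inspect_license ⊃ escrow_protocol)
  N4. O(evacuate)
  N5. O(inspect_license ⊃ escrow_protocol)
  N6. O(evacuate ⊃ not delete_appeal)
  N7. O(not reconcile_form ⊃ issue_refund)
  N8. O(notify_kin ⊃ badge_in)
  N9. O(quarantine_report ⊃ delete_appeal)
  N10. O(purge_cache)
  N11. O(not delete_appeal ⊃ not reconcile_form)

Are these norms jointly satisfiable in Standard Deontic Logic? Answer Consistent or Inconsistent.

By case analysis on inspect_license: premise 5 gives O(inspect_license ⊃ escrow_protocol) and premise 3 gives O(not inspect_license ⊃ escrow_protocol), so O(escrow_protocol) either way.
Applying K to premise 2 (O(escrow_protocol ⊃ not notify_kin)) and O(escrow_protocol) yields O(not notify_kin).
The contrapositive of premise 1 (O(issue_refund ⊃ notify_kin)) is O(not notify_kin ⊃ not issue_refund), and O(not notify_kin) is already established, so O(not issue_refund).
Premise 7 is O(not reconcile_form ⊃ issue_refund); contrapositively O(not issue_refund ⊃ reconcile_form). Since O(not issue_refund) holds, K gives O(reconcile_form).
The contrapositive of premise 11 (O(not delete_appeal ⊃ not reconcile_form)) is O(reconcile_form ⊃ delete_appeal), and O(reconcile_form) is already established, so O(delete_appeal).
The contrapositive of premise 6 (O(evacuate ⊃ not delete_appeal)) is O(delete_appeal ⊃ not evacuate), and O(delete_appeal) is already established, so O(not evacuate).
However, premise 4 gives O(evacuate).
We now have both O(not evacuate) and O(evacuate) — evacuate is simultaneously obligatory and forbidden, violating the D-axiom.

Inconsistent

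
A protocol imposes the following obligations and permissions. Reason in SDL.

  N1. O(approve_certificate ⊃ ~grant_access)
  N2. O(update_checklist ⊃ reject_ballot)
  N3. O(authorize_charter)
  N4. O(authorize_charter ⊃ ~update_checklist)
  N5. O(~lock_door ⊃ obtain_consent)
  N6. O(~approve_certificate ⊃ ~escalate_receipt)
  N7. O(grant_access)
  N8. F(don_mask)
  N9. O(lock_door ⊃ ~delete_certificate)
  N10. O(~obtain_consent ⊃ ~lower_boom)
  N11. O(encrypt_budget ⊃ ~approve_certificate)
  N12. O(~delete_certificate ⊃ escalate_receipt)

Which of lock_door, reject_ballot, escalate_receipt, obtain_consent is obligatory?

obtain_consent

From premise 7 we have O(grant_access).
Premise 1, O(approve_certificate ⊃ ~grant_access), contraposes to O(grant_access ⊃ ~approve_certificate); with O(grant_access) we get O(~approve_certificate).
From O(~approve_certificate) and premise 6, O(~approve_certificate ⊃ ~escalate_receipt), we obtain O(~escalate_receipt).
The contrapositive of premise 12 (O(~delete_certificate ⊃ escalate_receipt)) is O(~escalate_receipt ⊃ delete_certificate), and O(~escalate_receipt) is already established, so O(delete_certificate).
Premise 9, O(lock_door ⊃ ~delete_certificate), contraposes to O(delete_certificate ⊃ ~lock_door); with O(delete_certificate) we get O(~lock_door).
Applying K to premise 5 (O(~lock_door ⊃ obtain_consent)) and O(~lock_door) yields O(obtain_consent).
So O(obtain_consent) holds — obtain_consent is obligatory. None of the other listed options is made obligatory by any chain of premises.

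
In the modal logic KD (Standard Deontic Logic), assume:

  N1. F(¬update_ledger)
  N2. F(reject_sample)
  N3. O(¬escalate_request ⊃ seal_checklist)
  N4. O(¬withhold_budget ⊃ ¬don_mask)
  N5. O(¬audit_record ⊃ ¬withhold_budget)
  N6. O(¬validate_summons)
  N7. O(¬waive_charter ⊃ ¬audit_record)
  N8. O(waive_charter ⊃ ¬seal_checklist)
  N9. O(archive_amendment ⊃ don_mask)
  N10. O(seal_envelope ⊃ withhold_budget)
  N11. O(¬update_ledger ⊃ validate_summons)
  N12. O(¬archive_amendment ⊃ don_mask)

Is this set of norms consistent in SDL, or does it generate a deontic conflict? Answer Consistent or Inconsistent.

Premise 11 is O(¬update_ledger ⊃ validate_summons), but O(¬update_ledger) is not derivable from the premises, so it does not yield O(validate_summons).
So O(validate_summons) is not derivable, and the apparent clash with O(¬validate_summons) does not arise.
A world satisfying every obligation exists (e.g. archive_amendment=false, audit_record=true, don_mask=true, escalate_request=true, reject_sample=false, seal_checklist=false, seal_envelope=false, update_ledger=true, validate_summons=false, waive_charter=true, withhold_budget=true); no atom is both obligatory and forbidden, so the set is consistent.

Consistent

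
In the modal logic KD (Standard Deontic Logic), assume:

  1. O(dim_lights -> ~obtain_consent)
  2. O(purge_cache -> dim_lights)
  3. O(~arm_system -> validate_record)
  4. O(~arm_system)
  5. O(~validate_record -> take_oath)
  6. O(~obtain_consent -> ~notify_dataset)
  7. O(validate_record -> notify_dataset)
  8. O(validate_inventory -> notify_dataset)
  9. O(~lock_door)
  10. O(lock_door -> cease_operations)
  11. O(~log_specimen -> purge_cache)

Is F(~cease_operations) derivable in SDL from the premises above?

No

Premise 10 is O(lock_door -> cease_operations), but O(lock_door) is not derivable from the premises, so it does not yield O(cease_operations).
No other premise forces O(cease_operations). An ideal world satisfying every premise can still have ~cease_operations true, so F(~cease_operations) is not derivable.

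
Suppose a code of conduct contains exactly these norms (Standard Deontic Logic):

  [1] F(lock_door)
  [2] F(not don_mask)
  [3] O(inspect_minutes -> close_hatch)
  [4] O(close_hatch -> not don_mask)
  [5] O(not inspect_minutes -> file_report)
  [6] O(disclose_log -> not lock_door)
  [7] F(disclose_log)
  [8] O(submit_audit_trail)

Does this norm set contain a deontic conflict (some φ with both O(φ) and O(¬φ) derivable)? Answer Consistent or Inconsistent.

Premise 6 is O(disclose_log -> not lock_door); even if O(not lock_door) held, inferring O(disclose_log) would be affirming the consequent — invalid.
So O(disclose_log) is not derivable, and the apparent clash with O(not disclose_log) does not arise.
A world satisfying every obligation exists (e.g. close_hatch=false, disclose_log=false, don_mask=true, file_report=true, inspect_minutes=false, lock_door=false, submit_audit_trail=true); no atom is both obligatory and forbidden, so the set is consistent.

Consistent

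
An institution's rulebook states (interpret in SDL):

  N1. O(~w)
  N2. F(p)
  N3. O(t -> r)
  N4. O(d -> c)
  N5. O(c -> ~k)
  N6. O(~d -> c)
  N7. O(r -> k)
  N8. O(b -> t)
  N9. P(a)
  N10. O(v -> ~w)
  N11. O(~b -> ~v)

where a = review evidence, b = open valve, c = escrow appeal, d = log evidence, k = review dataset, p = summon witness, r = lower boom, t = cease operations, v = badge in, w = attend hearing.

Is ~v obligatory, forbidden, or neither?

By case analysis on d: premise 4 gives O(d -> c) and premise 6 gives O(~d -> c), so O(c) either way.
Applying K to premise 5 (O(c -> ~k)) and O(c) yields O(~k).
Premise 7, O(r -> k), contraposes to O(~k -> ~r); with O(~k) we get O(~r).
The contrapositive of premise 3 (O(t -> r)) is O(~r -> ~t), and O(~r) is already established, so O(~t).
Premise 8, O(b -> t), contraposes to O(~t -> ~b); with O(~t) we get O(~b).
From O(~b) and premise 11, O(~b -> ~v), we obtain O(~v).
Premises 1, 2, 9, 10 do not contribute to this derivation.
Hence ~v is obligatory.

Obligatory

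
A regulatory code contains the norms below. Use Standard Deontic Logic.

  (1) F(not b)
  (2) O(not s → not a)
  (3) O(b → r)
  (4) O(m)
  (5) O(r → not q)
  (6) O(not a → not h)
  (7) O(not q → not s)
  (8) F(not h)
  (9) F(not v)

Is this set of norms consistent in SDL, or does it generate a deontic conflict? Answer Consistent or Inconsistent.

F(not h) at premise 8 means O(h).
Premise 6 is O(not a → not h); contrapositively O(h → a). Since O(h) holds, K gives O(a).
Premise 2 is O(not s → not a); contrapositively O(a → s). Since O(a) holds, K gives O(s).
Premise 7 is O(not q → not s); contrapositively O(s → q). Since O(s) holds, K gives O(q).
Premise 5 is O(r → not q); contrapositively O(q → not r). Since O(q) holds, K gives O(not r).
Premise 3 is O(b → r); contrapositively O(not r → not b). Since O(not r) holds, K gives O(not b).
But premise 1, F(not b), means O(b).
We now have both O(not b) and O(b) — b is simultaneously obligatory and forbidden, violating the D-axiom.

Inconsistent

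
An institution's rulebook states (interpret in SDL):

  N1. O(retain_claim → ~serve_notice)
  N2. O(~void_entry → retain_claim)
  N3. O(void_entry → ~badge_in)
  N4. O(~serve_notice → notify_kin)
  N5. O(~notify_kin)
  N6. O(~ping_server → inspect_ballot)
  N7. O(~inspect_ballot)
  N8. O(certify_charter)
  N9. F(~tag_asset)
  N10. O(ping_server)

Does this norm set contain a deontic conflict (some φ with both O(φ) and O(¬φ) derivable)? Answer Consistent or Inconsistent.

Premise 6 is O(~ping_server → inspect_ballot), but O(~ping_server) is not derivable from the premises, so it does not yield O(inspect_ballot).
So O(inspect_ballot) is not derivable, and the apparent clash with O(~inspect_ballot) does not arise.
A world satisfying every obligation exists (e.g. badge_in=false, certify_charter=true, inspect_ballot=false, notify_kin=false, ping_server=true, retain_claim=false, serve_notice=true, tag_asset=true, void_entry=true); no atom is both obligatory and forbidden, so the set is consistent.

Consistent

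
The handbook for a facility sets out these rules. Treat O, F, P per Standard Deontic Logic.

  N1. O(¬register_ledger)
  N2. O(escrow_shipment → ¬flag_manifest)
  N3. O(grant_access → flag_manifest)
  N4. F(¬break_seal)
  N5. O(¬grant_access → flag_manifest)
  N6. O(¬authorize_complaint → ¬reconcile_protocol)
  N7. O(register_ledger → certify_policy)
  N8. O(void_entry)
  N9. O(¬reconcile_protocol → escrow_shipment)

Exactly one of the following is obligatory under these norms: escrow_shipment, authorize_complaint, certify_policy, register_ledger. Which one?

Premises 5 and 3 are O(¬grant_access → flag_manifest) and O(grant_access → flag_manifest); every ideal world satisfies ¬grant_access or grant_access, so in either case flag_manifest holds — hence O(flag_manifest).
Premise 2 is O(escrow_shipment → ¬flag_manifest); contrapositively O(flag_manifest → ¬escrow_shipment). Since O(flag_manifest) holds, K gives O(¬escrow_shipment).
Premise 9, O(¬reconcile_protocol → escrow_shipment), contraposes to O(¬escrow_shipment → reconcile_protocol); with O(¬escrow_shipment) we get O(reconcile_protocol).
Premise 6 is O(¬authorize_complaint → ¬reconcile_protocol); contrapositively O(reconcile_protocol → authorize_complaint). Since O(reconcile_protocol) holds, K gives O(authorize_complaint).
So O(authorize_complaint) holds — authorize_complaint is obligatory. None of the other listed options is made obligatory by any chain of premises.

authorize_complaint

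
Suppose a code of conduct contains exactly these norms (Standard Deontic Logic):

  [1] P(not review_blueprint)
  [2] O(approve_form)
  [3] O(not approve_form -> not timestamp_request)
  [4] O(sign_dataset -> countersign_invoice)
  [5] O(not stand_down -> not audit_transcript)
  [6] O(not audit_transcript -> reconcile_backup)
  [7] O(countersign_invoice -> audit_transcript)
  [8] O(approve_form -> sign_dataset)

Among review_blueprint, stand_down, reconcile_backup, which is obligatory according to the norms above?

stand_down

From premise 2 we have O(approve_form).
Applying K to premise 8 (O(approve_form -> sign_dataset)) and O(approve_form) yields O(sign_dataset).
From O(sign_dataset) and premise 4, O(sign_dataset -> countersign_invoice), we obtain O(countersign_invoice).
Applying K to premise 7 (O(countersign_invoice -> audit_transcript)) and O(countersign_invoice) yields O(audit_transcript).
Premise 5 is O(not stand_down -> not audit_transcript); contrapositively O(audit_transcript -> stand_down). Since O(audit_transcript) holds, K gives O(stand_down).
So O(stand_down) holds — stand_down is obligatory. None of the other listed options is made obligatory by any chain of premises.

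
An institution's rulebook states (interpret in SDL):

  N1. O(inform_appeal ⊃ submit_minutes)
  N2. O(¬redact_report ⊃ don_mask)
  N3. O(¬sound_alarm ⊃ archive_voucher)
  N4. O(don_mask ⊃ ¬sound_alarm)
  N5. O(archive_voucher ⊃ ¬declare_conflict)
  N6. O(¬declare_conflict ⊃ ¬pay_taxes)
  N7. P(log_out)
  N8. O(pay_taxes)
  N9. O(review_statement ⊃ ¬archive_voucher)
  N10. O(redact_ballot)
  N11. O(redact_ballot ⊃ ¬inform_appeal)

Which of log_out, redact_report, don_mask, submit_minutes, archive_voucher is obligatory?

From premise 8 we have O(pay_taxes).
Premise 6 is O(¬declare_conflict ⊃ ¬pay_taxes); contrapositively O(pay_taxes ⊃ declare_conflict). Since O(pay_taxes) holds, K gives O(declare_conflict).
Premise 5, O(archive_voucher ⊃ ¬declare_conflict), contraposes to O(declare_conflict ⊃ ¬archive_voucher); with O(declare_conflict) we get O(¬archive_voucher).
Premise 3, O(¬sound_alarm ⊃ archive_voucher), contraposes to O(¬archive_voucher ⊃ sound_alarm); with O(¬archive_voucher) we get O(sound_alarm).
The contrapositive of premise 4 (O(don_mask ⊃ ¬sound_alarm)) is O(sound_alarm ⊃ ¬don_mask), and O(sound_alarm) is already established, so O(¬don_mask).
Premise 2, O(¬redact_report ⊃ don_mask), contraposes to O(¬don_mask ⊃ redact_report); with O(¬don_mask) we get O(redact_report).
So O(redact_report) holds — redact_report is obligatory. None of the other listed options is made obligatory by any chain of premises.

redact_report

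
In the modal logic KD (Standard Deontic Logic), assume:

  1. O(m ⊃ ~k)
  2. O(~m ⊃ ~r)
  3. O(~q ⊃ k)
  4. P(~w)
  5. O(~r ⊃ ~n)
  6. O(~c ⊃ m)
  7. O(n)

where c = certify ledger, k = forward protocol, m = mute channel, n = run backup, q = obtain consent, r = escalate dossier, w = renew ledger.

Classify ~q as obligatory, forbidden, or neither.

From premise 7 we have O(n).
The contrapositive of premise 5 (O(~r ⊃ ~n)) is O(n ⊃ r), and O(n) is already established, so O(r).
Premise 2, O(~m ⊃ ~r), contraposes to O(r ⊃ m); with O(r) we get O(m).
With premise 1, O(m ⊃ ~k), the K-axiom yields O(~k).
Premise 3, O(~q ⊃ k), contraposes to O(~k ⊃ q); with O(~k) we get O(q).
Premises 4, 6 do not contribute to this derivation.
Thus O(q), which is F(~q): ~q is forbidden.

Forbidden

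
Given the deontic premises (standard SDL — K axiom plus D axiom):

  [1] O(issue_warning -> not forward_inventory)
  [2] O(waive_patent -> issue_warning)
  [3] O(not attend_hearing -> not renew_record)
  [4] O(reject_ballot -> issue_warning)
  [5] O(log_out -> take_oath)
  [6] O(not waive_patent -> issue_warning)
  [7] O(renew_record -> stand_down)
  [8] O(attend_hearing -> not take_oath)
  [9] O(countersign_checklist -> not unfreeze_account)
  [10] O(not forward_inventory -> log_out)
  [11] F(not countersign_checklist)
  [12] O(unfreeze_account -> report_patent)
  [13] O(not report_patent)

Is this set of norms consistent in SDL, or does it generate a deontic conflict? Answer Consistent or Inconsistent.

Consistent

Premise 12 is O(unfreeze_account -> report_patent), but O(unfreeze_account) is not derivable from the premises, so it does not yield O(report_patent).
So O(report_patent) is not derivable, and the apparent clash with O(not report_patent) does not arise.
A world satisfying every obligation exists (e.g. attend_hearing=false, countersign_checklist=true, forward_inventory=false, issue_warning=true, log_out=true, reject_ballot=false, renew_record=false, report_patent=false, stand_down=false, take_oath=true, unfreeze_account=false, waive_patent=false); no atom is both obligatory and forbidden, so the set is consistent.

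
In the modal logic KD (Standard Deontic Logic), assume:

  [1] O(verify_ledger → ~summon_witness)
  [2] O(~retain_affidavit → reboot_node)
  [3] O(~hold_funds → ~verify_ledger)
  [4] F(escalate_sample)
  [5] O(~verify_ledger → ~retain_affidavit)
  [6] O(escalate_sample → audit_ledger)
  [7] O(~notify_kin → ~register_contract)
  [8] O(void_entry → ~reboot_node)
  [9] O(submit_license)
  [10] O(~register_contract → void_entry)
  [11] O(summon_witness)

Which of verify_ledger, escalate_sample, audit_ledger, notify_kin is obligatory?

notify_kin

From premise 11 we have O(summon_witness).
Premise 1, O(verify_ledger → ~summon_witness), contraposes to O(summon_witness → ~verify_ledger); with O(summon_witness) we get O(~verify_ledger).
Applying K to premise 5 (O(~verify_ledger → ~retain_affidavit)) and O(~verify_ledger) yields O(~retain_affidavit).
Premise 2 is O(~retain_affidavit → reboot_node); since O(~retain_affidavit), deontic closure gives O(reboot_node).
Premise 8 is O(void_entry → ~reboot_node); contrapositively O(reboot_node → ~void_entry). Since O(reboot_node) holds, K gives O(~void_entry).
Premise 10, O(~register_contract → void_entry), contraposes to O(~void_entry → register_contract); with O(~void_entry) we get O(register_contract).
The contrapositive of premise 7 (O(~notify_kin → ~register_contract)) is O(register_contract → notify_kin), and O(register_contract) is already established, so O(notify_kin).
So O(notify_kin) holds — notify_kin is obligatory. None of the other listed options is made obligatory by any chain of premises.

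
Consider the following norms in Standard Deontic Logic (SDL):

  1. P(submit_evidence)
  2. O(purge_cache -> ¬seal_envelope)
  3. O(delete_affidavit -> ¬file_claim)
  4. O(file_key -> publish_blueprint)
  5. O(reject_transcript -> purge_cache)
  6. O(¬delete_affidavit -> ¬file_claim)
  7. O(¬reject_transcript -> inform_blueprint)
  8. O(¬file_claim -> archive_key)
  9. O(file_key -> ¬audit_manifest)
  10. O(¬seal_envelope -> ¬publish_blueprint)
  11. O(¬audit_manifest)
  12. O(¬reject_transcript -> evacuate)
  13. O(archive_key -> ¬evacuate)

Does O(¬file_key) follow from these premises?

Premises 6 and 3 cover both cases: O(¬delete_affidavit -> ¬file_claim) and O(delete_affidavit -> ¬file_claim). Since ¬delete_affidavit ∨ delete_affidavit is a tautology, O(¬file_claim) follows.
Applying K to premise 8 (O(¬file_claim -> archive_key)) and O(¬file_claim) yields O(archive_key).
With premise 13, O(archive_key -> ¬evacuate), the K-axiom yields O(¬evacuate).
Premise 12 is O(¬reject_transcript -> evacuate); contrapositively O(¬evacuate -> reject_transcript). Since O(¬evacuate) holds, K gives O(reject_transcript).
From O(reject_transcript) and premise 5, O(reject_transcript -> purge_cache), we obtain O(purge_cache).
From O(purge_cache) and premise 2, O(purge_cache -> ¬seal_envelope), we obtain O(¬seal_envelope).
From O(¬seal_envelope) and premise 10, O(¬seal_envelope -> ¬publish_blueprint), we obtain O(¬publish_blueprint).
Premise 4 is O(file_key -> publish_blueprint); contrapositively O(¬publish_blueprint -> ¬file_key). Since O(¬publish_blueprint) holds, K gives O(¬file_key).
Premises 1, 7, 9, 11 do not contribute to this derivation.
So O(¬file_key) follows.

Yes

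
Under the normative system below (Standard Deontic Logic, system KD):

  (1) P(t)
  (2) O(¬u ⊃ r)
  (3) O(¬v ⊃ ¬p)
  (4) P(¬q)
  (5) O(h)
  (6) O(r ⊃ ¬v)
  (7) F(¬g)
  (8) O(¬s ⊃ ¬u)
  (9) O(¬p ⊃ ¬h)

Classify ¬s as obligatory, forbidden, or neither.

Forbidden

Premise 5 gives O(h).
The contrapositive of premise 9 (O(¬p ⊃ ¬h)) is O(h ⊃ p), and O(h) is already established, so O(p).
Premise 3 is O(¬v ⊃ ¬p); contrapositively O(p ⊃ v). Since O(p) holds, K gives O(v).
Premise 6, O(r ⊃ ¬v), contraposes to O(v ⊃ ¬r); with O(v) we get O(¬r).
The contrapositive of premise 2 (O(¬u ⊃ r)) is O(¬r ⊃ u), and O(¬r) is already established, so O(u).
Premise 8, O(¬s ⊃ ¬u), contraposes to O(u ⊃ s); with O(u) we get O(s).
Premises 1, 4, 7 do not contribute to this derivation.
Thus O(s), which is F(¬s): ¬s is forbidden.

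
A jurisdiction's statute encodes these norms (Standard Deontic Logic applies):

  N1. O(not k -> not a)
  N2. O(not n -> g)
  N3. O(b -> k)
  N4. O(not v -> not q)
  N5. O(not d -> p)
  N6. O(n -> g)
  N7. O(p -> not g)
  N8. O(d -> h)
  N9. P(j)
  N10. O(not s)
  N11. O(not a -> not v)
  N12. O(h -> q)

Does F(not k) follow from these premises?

Yes

Premises 2 and 6 cover both cases: O(not n -> g) and O(n -> g). Since not n ∨ n is a tautology, O(g) follows.
Premise 7 is O(p -> not g); contrapositively O(g -> not p). Since O(g) holds, K gives O(not p).
Premise 5 is O(not d -> p); contrapositively O(not p -> d). Since O(not p) holds, K gives O(d).
With premise 8, O(d -> h), the K-axiom yields O(h).
With premise 12, O(h -> q), the K-axiom yields O(q).
The contrapositive of premise 4 (O(not v -> not q)) is O(q -> v), and O(q) is already established, so O(v).
The contrapositive of premise 11 (O(not a -> not v)) is O(v -> a), and O(v) is already established, so O(a).
Premise 1 is O(not k -> not a); contrapositively O(a -> k). Since O(a) holds, K gives O(k).
Premises 3, 9, 10 do not contribute to this derivation.
So O(k) holds, i.e. F(not k). The claim follows.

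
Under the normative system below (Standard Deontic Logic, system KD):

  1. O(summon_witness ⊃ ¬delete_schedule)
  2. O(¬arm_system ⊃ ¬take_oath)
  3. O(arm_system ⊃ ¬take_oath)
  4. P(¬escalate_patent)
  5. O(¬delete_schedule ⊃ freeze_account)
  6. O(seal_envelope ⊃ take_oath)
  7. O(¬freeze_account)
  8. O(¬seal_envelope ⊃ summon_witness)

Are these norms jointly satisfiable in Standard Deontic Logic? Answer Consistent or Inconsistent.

By case analysis on arm_system: premise 3 gives O(arm_system ⊃ ¬take_oath) and premise 2 gives O(¬arm_system ⊃ ¬take_oath), so O(¬take_oath) either way.
The contrapositive of premise 6 (O(seal_envelope ⊃ take_oath)) is O(¬take_oath ⊃ ¬seal_envelope), and O(¬take_oath) is already established, so O(¬seal_envelope).
With premise 8, O(¬seal_envelope ⊃ summon_witness), the K-axiom yields O(summon_witness).
With premise 1, O(summon_witness ⊃ ¬delete_schedule), the K-axiom yields O(¬delete_schedule).
With premise 5, O(¬delete_schedule ⊃ freeze_account), the K-axiom yields O(freeze_account).
Yet premise 7 states O(¬freeze_account).
We now have both O(freeze_account) and O(¬freeze_account) — freeze_account is simultaneously obligatory and forbidden, violating the D-axiom.

Inconsistent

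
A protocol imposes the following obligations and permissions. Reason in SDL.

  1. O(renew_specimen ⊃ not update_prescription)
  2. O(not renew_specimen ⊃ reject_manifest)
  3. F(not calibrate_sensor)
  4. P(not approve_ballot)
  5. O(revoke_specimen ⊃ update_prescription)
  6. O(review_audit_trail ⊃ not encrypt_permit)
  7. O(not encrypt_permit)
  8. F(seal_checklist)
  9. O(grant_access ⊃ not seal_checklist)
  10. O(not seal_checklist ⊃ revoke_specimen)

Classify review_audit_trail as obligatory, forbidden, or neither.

Premise 6 is O(review_audit_trail ⊃ not encrypt_permit); even if O(not encrypt_permit) held, inferring O(review_audit_trail) would be affirming the consequent — invalid.
No premise or chain of K-axiom applications forces O(review_audit_trail), and none forces O(not review_audit_trail). So review_audit_trail is neither obligatory nor forbidden under these norms.

Neither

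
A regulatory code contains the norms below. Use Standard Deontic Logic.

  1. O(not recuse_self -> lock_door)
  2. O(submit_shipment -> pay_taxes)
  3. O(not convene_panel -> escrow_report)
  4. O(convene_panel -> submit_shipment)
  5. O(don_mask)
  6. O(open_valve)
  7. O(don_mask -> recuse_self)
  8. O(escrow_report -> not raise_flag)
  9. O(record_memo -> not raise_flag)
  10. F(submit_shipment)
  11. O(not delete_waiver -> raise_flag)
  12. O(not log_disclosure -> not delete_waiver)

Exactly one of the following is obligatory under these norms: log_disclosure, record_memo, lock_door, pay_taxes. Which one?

Premise 10 is F(submit_shipment), i.e. O(not submit_shipment).
Premise 4 is O(convene_panel -> submit_shipment); contrapositively O(not submit_shipment -> not convene_panel). Since O(not submit_shipment) holds, K gives O(not convene_panel).
From O(not convene_panel) and premise 3, O(not convene_panel -> escrow_report), we obtain O(escrow_report).
Premise 8 is O(escrow_report -> not raise_flag); since O(escrow_report), deontic closure gives O(not raise_flag).
The contrapositive of premise 11 (O(not delete_waiver -> raise_flag)) is O(not raise_flag -> delete_waiver), and O(not raise_flag) is already established, so O(delete_waiver).
Premise 12 is O(not log_disclosure -> not delete_waiver); contrapositively O(delete_waiver -> log_disclosure). Since O(delete_waiver) holds, K gives O(log_disclosure).
So O(log_disclosure) holds — log_disclosure is obligatory. None of the other listed options is made obligatory by any chain of premises.

log_disclosure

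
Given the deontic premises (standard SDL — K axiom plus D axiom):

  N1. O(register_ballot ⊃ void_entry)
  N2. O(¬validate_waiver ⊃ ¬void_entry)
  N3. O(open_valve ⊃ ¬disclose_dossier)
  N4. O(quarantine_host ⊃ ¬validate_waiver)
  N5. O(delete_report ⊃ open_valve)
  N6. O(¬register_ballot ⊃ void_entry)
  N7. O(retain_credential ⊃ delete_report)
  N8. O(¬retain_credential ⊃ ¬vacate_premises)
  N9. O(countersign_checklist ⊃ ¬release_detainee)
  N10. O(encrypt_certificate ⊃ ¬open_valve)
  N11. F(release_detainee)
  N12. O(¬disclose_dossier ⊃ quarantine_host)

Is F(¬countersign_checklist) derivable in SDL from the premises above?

Premise 9 is O(countersign_checklist ⊃ ¬release_detainee); even if O(¬release_detainee) held, inferring O(countersign_checklist) would be affirming the consequent — invalid.
No other premise forces O(countersign_checklist). An ideal world satisfying every premise can still have ¬countersign_checklist true, so F(¬countersign_checklist) is not derivable.

No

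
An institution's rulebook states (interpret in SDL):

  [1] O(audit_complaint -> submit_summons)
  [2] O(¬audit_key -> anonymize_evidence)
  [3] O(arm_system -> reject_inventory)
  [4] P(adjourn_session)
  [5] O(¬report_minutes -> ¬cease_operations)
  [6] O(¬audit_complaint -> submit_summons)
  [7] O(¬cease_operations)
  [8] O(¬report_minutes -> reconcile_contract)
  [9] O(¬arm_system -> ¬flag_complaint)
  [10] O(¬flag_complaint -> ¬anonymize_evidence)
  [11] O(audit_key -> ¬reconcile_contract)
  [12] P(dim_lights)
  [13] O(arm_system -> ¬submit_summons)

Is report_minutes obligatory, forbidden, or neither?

Premises 6 and 1 are O(¬audit_complaint -> submit_summons) and O(audit_complaint -> submit_summons); every ideal world satisfies ¬audit_complaint or audit_complaint, so in either case submit_summons holds — hence O(submit_summons).
The contrapositive of premise 13 (O(arm_system -> ¬submit_summons)) is O(submit_summons -> ¬arm_system), and O(submit_summons) is already established, so O(¬arm_system).
From O(¬arm_system) and premise 9, O(¬arm_system -> ¬flag_complaint), we obtain O(¬flag_complaint).
Applying K to premise 10 (O(¬flag_complaint -> ¬anonymize_evidence)) and O(¬flag_complaint) yields O(¬anonymize_evidence).
Premise 2 is O(¬audit_key -> anonymize_evidence); contrapositively O(¬anonymize_evidence -> audit_key). Since O(¬anonymize_evidence) holds, K gives O(audit_key).
With premise 11, O(audit_key -> ¬reconcile_contract), the K-axiom yields O(¬reconcile_contract).
Premise 8, O(¬report_minutes -> reconcile_contract), contraposes to O(¬reconcile_contract -> report_minutes); with O(¬reconcile_contract) we get O(report_minutes).
Premises 3, 4, 5, 7, 12 do not contribute to this derivation.
Hence report_minutes is obligatory.

Obligatory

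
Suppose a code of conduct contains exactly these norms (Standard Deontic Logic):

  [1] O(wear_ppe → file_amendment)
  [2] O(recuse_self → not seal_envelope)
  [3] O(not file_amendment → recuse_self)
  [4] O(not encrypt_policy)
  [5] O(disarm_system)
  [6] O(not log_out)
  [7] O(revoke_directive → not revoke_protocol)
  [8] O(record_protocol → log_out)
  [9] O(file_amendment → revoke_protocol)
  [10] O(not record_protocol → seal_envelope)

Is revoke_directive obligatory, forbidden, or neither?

From premise 6 we have O(not log_out).
Premise 8, O(record_protocol → log_out), contraposes to O(not log_out → not record_protocol); with O(not log_out) we get O(not record_protocol).
With premise 10, O(not record_protocol → seal_envelope), the K-axiom yields O(seal_envelope).
Premise 2 is O(recuse_self → not seal_envelope); contrapositively O(seal_envelope → not recuse_self). Since O(seal_envelope) holds, K gives O(not recuse_self).
Premise 3, O(not file_amendment → recuse_self), contraposes to O(not recuse_self → file_amendment); with O(not recuse_self) we get O(file_amendment).
Applying K to premise 9 (O(file_amendment → revoke_protocol)) and O(file_amendment) yields O(revoke_protocol).
Premise 7 is O(revoke_directive → not revoke_protocol); contrapositively O(revoke_protocol → not revoke_directive). Since O(revoke_protocol) holds, K gives O(not revoke_directive).
Premises 1, 4, 5 do not contribute to this derivation.
Thus O(not revoke_directive), which is F(revoke_directive): revoke_directive is forbidden.

Forbidden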